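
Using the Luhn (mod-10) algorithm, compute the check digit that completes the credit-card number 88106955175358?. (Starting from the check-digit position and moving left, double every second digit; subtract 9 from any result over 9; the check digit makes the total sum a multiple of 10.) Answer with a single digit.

4

Partial digits right→left: 8 5 3 5 7 1 5 5 9 6 0 1 8 8
Double every second digit counting from the check-digit position (so the 1st, 3rd, 5th, ... of the partial from the right).
  doubled (with −9 where >9): 7 6 5 1 9 0 7 → sum 35
  kept as-is: 5 5 1 5 6 1 8 → sum 31
Total = 35 + 31 = 66.
Check digit = (10 − (66 mod 10)) mod 10 = 4.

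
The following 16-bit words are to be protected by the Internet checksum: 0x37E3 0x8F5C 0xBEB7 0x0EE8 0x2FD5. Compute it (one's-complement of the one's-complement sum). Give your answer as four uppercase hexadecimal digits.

One's-complement addition (fold any carry out of bit 15 back into bit 0):
  0x37E3 + 0x8F5C = 0x0C73F
  0xC73F + 0xBEB7 = 0x185F6 → wrap carry → 0x85F7
  0x85F7 + 0x0EE8 = 0x094DF
  0x94DF + 0x2FD5 = 0x0C4B4
One's-complement sum = 0xC4B4.
Checksum = ~0xC4B4 & 0xFFFF = 0x3B4B.

3B4B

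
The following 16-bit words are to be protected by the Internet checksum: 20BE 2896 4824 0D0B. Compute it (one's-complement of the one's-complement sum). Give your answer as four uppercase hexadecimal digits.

One's-complement addition (fold any carry out of bit 15 back into bit 0):
  0x20BE + 0x2896 = 0x04954
  0x4954 + 0x4824 = 0x09178
  0x9178 + 0x0D0B = 0x09E83
One's-complement sum = 0x9E83.
Checksum = ~0x9E83 & 0xFFFF = 0x617C.

617C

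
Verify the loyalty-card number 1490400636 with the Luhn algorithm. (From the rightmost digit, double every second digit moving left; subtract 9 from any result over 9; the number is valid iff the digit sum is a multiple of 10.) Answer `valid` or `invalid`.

From the right, keep odd positions and double even positions (subtract 9 from any doubled value over 9):
  doubled (positions 2,4,...): 6 0 8 9 2 → sum 25
  kept (positions 1,3,...): 6 6 0 0 4 → sum 16
Total = 41.
41 mod 10 = 1, so the number is invalid.

invalid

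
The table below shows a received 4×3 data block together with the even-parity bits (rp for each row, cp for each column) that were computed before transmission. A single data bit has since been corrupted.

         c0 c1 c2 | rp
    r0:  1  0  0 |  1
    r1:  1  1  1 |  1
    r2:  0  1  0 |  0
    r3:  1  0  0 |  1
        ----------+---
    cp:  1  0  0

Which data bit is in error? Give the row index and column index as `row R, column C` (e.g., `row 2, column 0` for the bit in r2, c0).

Recompute each row's even parity and compare to rp:
  r0: data parity 1, sent rp 1 → ok
  r1: data parity 1, sent rp 1 → ok
  r2: data parity 1, sent rp 0 → mismatch
  r3: data parity 1, sent rp 1 → ok
Recompute each column's even parity and compare to cp:
  c0: data parity 1, sent cp 1 → ok
  c1: data parity 0, sent cp 0 → ok
  c2: data parity 1, sent cp 0 → mismatch
Exactly one row (r2) and one column (c2) fail → the flipped bit is at their intersection.

row 2, column 2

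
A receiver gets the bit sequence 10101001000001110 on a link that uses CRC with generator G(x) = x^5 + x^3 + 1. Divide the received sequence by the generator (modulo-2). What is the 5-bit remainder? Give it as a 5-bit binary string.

00010

Modulo-2 division of 10101001000001110 by 101001:
  pos 0: 101010 XOR 101001 = 000011
  pos 4: 110100 XOR 101001 = 011101
  pos 5: 111010 XOR 101001 = 010011
  pos 6: 100110 XOR 101001 = 001111
  pos 8: 111101 XOR 101001 = 010100
  pos 9: 101001 XOR 101001 = 000000
Remainder = 00010 (nonzero — an error is detected).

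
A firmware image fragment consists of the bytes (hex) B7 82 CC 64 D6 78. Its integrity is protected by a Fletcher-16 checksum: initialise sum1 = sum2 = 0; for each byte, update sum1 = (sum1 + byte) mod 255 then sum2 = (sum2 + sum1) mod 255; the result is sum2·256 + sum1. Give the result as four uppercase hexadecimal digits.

Running sums (mod 255):
  after byte 0 (B7): sum1=183, sum2=183
  after byte 1 (82): sum1=58, sum2=241
  after byte 2 (CC): sum1=7, sum2=248
  after byte 3 (64): sum1=107, sum2=100
  after byte 4 (D6): sum1=66, sum2=166
  after byte 5 (78): sum1=186, sum2=97
Checksum = sum2·256 + sum1 = 97·256 + 186 = 25018 = 0x61BA.

61BA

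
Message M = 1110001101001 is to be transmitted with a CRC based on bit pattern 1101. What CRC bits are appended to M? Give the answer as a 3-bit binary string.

Append 3 zeros: 1110001101001000. Divide by 1101 (XOR where the leading bit is 1):
  pos 0: 1110 XOR 1101 = 0011
  pos 2: 1100 XOR 1101 = 0001
  pos 5: 1110 XOR 1101 = 0011
  pos 7: 1110 XOR 1101 = 0011
  pos 9: 1101 XOR 1101 = 0000
Remainder (last 3 bits) = 000. This is the CRC / FCS.

000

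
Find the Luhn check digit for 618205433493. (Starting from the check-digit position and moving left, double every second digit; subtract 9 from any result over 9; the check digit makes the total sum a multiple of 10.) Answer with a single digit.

Partial digits right→left: 3 9 4 3 3 4 5 0 2 8 1 6
Double every second digit counting from the check-digit position (so the 1st, 3rd, 5th, ... of the partial from the right).
  doubled (with −9 where >9): 6 8 6 1 4 2 → sum 27
  kept as-is: 9 3 4 0 8 6 → sum 30
Total = 27 + 30 = 57.
Check digit = (10 − (57 mod 10)) mod 10 = 3.

3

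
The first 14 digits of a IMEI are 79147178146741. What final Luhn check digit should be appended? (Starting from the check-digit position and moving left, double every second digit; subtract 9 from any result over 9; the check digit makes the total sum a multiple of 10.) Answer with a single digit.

6

Partial digits right→left: 1 4 7 6 4 1 8 7 1 7 4 1 9 7
Double every second digit counting from the check-digit position (so the 1st, 3rd, 5th, ... of the partial from the right).
  doubled (with −9 where >9): 2 5 8 7 2 8 9 → sum 41
  kept as-is: 4 6 1 7 7 1 7 → sum 33
Total = 41 + 33 = 74.
Check digit = (10 − (74 mod 10)) mod 10 = 6.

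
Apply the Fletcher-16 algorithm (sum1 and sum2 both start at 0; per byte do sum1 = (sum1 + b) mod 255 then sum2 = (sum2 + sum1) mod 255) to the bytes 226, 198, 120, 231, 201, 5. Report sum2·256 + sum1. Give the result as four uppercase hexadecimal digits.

65D8

Running sums (mod 255):
  after byte 0 (226): sum1=226, sum2=226
  after byte 1 (198): sum1=169, sum2=140
  after byte 2 (120): sum1=34, sum2=174
  after byte 3 (231): sum1=10, sum2=184
  after byte 4 (201): sum1=211, sum2=140
  after byte 5 (5): sum1=216, sum2=101
Checksum = sum2·256 + sum1 = 101·256 + 216 = 26072 = 0x65D8.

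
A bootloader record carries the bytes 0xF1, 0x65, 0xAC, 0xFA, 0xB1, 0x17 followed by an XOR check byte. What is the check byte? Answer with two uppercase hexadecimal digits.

XOR the bytes together:
  start with 0xF1
  0xF1 ⊕ 0x65 = 0x94
  0x94 ⊕ 0xAC = 0x38
  0x38 ⊕ 0xFA = 0xC2
  0xC2 ⊕ 0xB1 = 0x73
  0x73 ⊕ 0x17 = 0x64

64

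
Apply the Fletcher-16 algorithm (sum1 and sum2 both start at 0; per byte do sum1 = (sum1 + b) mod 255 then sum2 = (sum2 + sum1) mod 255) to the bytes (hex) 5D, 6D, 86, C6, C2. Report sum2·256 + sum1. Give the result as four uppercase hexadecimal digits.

Running sums (mod 255):
  after byte 0 (5D): sum1=93, sum2=93
  after byte 1 (6D): sum1=202, sum2=40
  after byte 2 (86): sum1=81, sum2=121
  after byte 3 (C6): sum1=24, sum2=145
  after byte 4 (C2): sum1=218, sum2=108
Checksum = sum2·256 + sum1 = 108·256 + 218 = 27866 = 0x6CDA.

6CDA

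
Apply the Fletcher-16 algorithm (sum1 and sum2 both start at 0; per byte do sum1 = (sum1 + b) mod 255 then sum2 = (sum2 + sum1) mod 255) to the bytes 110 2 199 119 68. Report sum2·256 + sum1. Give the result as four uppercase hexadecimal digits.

Running sums (mod 255):
  after byte 0 (110): sum1=110, sum2=110
  after byte 1 (2): sum1=112, sum2=222
  after byte 2 (199): sum1=56, sum2=23
  after byte 3 (119): sum1=175, sum2=198
  after byte 4 (68): sum1=243, sum2=186
Checksum = sum2·256 + sum1 = 186·256 + 243 = 47859 = 0xBAF3.

BAF3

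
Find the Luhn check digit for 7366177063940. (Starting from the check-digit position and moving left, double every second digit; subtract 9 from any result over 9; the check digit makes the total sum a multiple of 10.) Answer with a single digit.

0

Partial digits right→left: 0 4 9 3 6 0 7 7 1 6 6 3 7
Double every second digit counting from the check-digit position (so the 1st, 3rd, 5th, ... of the partial from the right).
  doubled (with −9 where >9): 0 9 3 5 2 3 5 → sum 27
  kept as-is: 4 3 0 7 6 3 → sum 23
Total = 27 + 23 = 50.
Check digit = (10 − (50 mod 10)) mod 10 = 0.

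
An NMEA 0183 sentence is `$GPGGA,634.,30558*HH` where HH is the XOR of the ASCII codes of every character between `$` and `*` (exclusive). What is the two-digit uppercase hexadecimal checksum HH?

XOR the ASCII codes of the payload characters:
  'G' = 0x47 → acc = 0x47
  'P' = 0x50 → acc = 0x17
  'G' = 0x47 → acc = 0x50
  'G' = 0x47 → acc = 0x17
  'A' = 0x41 → acc = 0x56
  ',' = 0x2C → acc = 0x7A
  '6' = 0x36 → acc = 0x4C
  '3' = 0x33 → acc = 0x7F
  '4' = 0x34 → acc = 0x4B
  '.' = 0x2E → acc = 0x65
  ',' = 0x2C → acc = 0x49
  '3' = 0x33 → acc = 0x7A
  '0' = 0x30 → acc = 0x4A
  '5' = 0x35 → acc = 0x7F
  '5' = 0x35 → acc = 0x4A
  '8' = 0x38 → acc = 0x72
Checksum = 0x72.

72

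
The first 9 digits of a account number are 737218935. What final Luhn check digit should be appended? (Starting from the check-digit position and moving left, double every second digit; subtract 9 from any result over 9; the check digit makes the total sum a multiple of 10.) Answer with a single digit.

2

Partial digits right→left: 5 3 9 8 1 2 7 3 7
Double every second digit counting from the check-digit position (so the 1st, 3rd, 5th, ... of the partial from the right).
  doubled (with −9 where >9): 1 9 2 5 5 → sum 22
  kept as-is: 3 8 2 3 → sum 16
Total = 22 + 16 = 38.
Check digit = (10 − (38 mod 10)) mod 10 = 2.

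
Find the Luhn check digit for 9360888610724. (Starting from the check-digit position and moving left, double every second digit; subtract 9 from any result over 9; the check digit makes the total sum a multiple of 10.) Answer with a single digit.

Partial digits right→left: 4 2 7 0 1 6 8 8 8 0 6 3 9
Double every second digit counting from the check-digit position (so the 1st, 3rd, 5th, ... of the partial from the right).
  doubled (with −9 where >9): 8 5 2 7 7 3 9 → sum 41
  kept as-is: 2 0 6 8 0 3 → sum 19
Total = 41 + 19 = 60.
Check digit = (10 − (60 mod 10)) mod 10 = 0.

0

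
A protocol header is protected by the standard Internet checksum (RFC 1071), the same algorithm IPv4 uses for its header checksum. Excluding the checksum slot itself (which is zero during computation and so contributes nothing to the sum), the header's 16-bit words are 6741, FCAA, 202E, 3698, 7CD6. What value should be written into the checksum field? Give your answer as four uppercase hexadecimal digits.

One's-complement addition (fold any carry out of bit 15 back into bit 0):
  0x6741 + 0xFCAA = 0x163EB → wrap carry → 0x63EC
  0x63EC + 0x202E = 0x0841A
  0x841A + 0x3698 = 0x0BAB2
  0xBAB2 + 0x7CD6 = 0x13788 → wrap carry → 0x3789
One's-complement sum = 0x3789.
Checksum = ~0x3789 & 0xFFFF = 0xC876.

C876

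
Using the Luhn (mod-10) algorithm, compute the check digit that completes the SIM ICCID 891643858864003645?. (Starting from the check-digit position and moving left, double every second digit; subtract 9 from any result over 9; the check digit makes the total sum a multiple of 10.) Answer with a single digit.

0

Partial digits right→left: 5 4 6 3 0 0 4 6 8 8 5 8 3 4 6 1 9 8
Double every second digit counting from the check-digit position (so the 1st, 3rd, 5th, ... of the partial from the right).
  doubled (with −9 where >9): 1 3 0 8 7 1 6 3 9 → sum 38
  kept as-is: 4 3 0 6 8 8 4 1 8 → sum 42
Total = 38 + 42 = 80.
Check digit = (10 − (80 mod 10)) mod 10 = 0.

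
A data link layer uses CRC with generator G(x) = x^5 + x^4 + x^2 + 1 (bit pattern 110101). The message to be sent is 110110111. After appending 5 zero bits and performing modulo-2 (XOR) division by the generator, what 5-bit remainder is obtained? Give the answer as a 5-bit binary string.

01110

Append 5 zeros: 11011011100000. Divide by 110101 (XOR where the leading bit is 1):
  pos 0: 110110 XOR 110101 = 000011
  pos 4: 111110 XOR 110101 = 001011
  pos 6: 101100 XOR 110101 = 011001
  pos 7: 110010 XOR 110101 = 000111
Remainder (last 5 bits) = 01110. This is the CRC / FCS.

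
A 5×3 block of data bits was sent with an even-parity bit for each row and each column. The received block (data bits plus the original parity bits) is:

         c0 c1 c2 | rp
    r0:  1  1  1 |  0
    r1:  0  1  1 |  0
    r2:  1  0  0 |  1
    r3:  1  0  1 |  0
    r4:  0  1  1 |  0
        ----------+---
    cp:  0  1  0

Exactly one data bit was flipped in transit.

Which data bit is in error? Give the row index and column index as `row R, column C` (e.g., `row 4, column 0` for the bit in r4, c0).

row 0, column 0

Recompute each row's even parity and compare to rp:
  r0: data parity 1, sent rp 0 → mismatch
  r1: data parity 0, sent rp 0 → ok
  r2: data parity 1, sent rp 1 → ok
  r3: data parity 0, sent rp 0 → ok
  r4: data parity 0, sent rp 0 → ok
Recompute each column's even parity and compare to cp:
  c0: data parity 1, sent cp 0 → mismatch
  c1: data parity 1, sent cp 1 → ok
  c2: data parity 0, sent cp 0 → ok
Exactly one row (r0) and one column (c0) fail → the flipped bit is at their intersection.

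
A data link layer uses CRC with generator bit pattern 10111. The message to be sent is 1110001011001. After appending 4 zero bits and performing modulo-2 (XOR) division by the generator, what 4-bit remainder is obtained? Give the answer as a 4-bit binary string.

1011

Append 4 zeros: 11100010110010000. Divide by 10111 (XOR where the leading bit is 1):
  pos 0: 11100 XOR 10111 = 01011
  pos 1: 10110 XOR 10111 = 00001
  pos 5: 11011 XOR 10111 = 01100
  pos 6: 11000 XOR 10111 = 01111
  pos 7: 11110 XOR 10111 = 01001
  pos 8: 10011 XOR 10111 = 00100
  pos 10: 10000 XOR 10111 = 00111
  pos 12: 11100 XOR 10111 = 01011
Remainder (last 4 bits) = 1011. This is the CRC / FCS.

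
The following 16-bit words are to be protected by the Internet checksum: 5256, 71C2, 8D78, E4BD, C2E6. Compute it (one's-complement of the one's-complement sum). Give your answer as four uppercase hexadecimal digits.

06CA

One's-complement addition (fold any carry out of bit 15 back into bit 0):
  0x5256 + 0x71C2 = 0x0C418
  0xC418 + 0x8D78 = 0x15190 → wrap carry → 0x5191
  0x5191 + 0xE4BD = 0x1364E → wrap carry → 0x364F
  0x364F + 0xC2E6 = 0x0F935
One's-complement sum = 0xF935.
Checksum = ~0xF935 & 0xFFFF = 0x06CA.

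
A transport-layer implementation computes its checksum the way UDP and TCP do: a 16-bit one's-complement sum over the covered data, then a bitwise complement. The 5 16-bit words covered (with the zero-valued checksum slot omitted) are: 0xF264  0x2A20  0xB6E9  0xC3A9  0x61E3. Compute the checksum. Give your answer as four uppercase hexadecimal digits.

0704

One's-complement addition (fold any carry out of bit 15 back into bit 0):
  0xF264 + 0x2A20 = 0x11C84 → wrap carry → 0x1C85
  0x1C85 + 0xB6E9 = 0x0D36E
  0xD36E + 0xC3A9 = 0x19717 → wrap carry → 0x9718
  0x9718 + 0x61E3 = 0x0F8FB
One's-complement sum = 0xF8FB.
Checksum = ~0xF8FB & 0xFFFF = 0x0704.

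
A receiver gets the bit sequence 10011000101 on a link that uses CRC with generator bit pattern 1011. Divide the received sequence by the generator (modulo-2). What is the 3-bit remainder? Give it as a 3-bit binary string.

010

Modulo-2 division of 10011000101 by 1011:
  pos 0: 1001 XOR 1011 = 0010
  pos 2: 1010 XOR 1011 = 0001
  pos 5: 1001 XOR 1011 = 0010
  pos 7: 1001 XOR 1011 = 0010
Remainder = 010 (nonzero — an error is detected).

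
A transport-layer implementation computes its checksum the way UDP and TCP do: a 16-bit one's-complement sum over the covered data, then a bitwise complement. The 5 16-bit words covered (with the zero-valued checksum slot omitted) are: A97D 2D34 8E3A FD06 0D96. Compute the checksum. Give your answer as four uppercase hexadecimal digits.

One's-complement addition (fold any carry out of bit 15 back into bit 0):
  0xA97D + 0x2D34 = 0x0D6B1
  0xD6B1 + 0x8E3A = 0x164EB → wrap carry → 0x64EC
  0x64EC + 0xFD06 = 0x161F2 → wrap carry → 0x61F3
  0x61F3 + 0x0D96 = 0x06F89
One's-complement sum = 0x6F89.
Checksum = ~0x6F89 & 0xFFFF = 0x9076.

9076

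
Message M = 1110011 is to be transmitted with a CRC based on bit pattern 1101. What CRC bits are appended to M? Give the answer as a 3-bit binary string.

101

Append 3 zeros: 1110011000. Divide by 1101 (XOR where the leading bit is 1):
  pos 0: 1110 XOR 1101 = 0011
  pos 2: 1101 XOR 1101 = 0000
  pos 6: 1000 XOR 1101 = 0101
Remainder (last 3 bits) = 101. This is the CRC / FCS.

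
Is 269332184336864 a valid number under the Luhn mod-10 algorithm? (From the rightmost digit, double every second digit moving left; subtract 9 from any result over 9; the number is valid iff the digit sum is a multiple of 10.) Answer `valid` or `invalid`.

From the right, keep odd positions and double even positions (subtract 9 from any doubled value over 9):
  doubled (positions 2,4,...): 3 3 6 7 4 6 3 → sum 32
  kept (positions 1,3,...): 4 8 3 4 1 3 9 2 → sum 34
Total = 66.
66 mod 10 = 6, so the number is invalid.

invalid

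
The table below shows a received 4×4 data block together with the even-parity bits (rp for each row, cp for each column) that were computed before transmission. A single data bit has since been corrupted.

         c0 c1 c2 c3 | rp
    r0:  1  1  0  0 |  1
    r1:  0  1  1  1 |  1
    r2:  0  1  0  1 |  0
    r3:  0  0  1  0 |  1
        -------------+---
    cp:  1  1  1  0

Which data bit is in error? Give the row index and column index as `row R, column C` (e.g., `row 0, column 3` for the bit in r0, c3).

row 0, column 2

Recompute each row's even parity and compare to rp:
  r0: data parity 0, sent rp 1 → mismatch
  r1: data parity 1, sent rp 1 → ok
  r2: data parity 0, sent rp 0 → ok
  r3: data parity 1, sent rp 1 → ok
Recompute each column's even parity and compare to cp:
  c0: data parity 1, sent cp 1 → ok
  c1: data parity 1, sent cp 1 → ok
  c2: data parity 0, sent cp 1 → mismatch
  c3: data parity 0, sent cp 0 → ok
Exactly one row (r0) and one column (c2) fail → the flipped bit is at their intersection.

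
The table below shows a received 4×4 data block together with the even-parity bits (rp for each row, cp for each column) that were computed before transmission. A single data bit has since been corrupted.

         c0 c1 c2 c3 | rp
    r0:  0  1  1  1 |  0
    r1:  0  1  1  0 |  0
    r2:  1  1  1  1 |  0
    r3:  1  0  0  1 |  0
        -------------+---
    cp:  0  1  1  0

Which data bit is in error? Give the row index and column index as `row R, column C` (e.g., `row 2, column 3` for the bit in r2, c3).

row 0, column 3

Recompute each row's even parity and compare to rp:
  r0: data parity 1, sent rp 0 → mismatch
  r1: data parity 0, sent rp 0 → ok
  r2: data parity 0, sent rp 0 → ok
  r3: data parity 0, sent rp 0 → ok
Recompute each column's even parity and compare to cp:
  c0: data parity 0, sent cp 0 → ok
  c1: data parity 1, sent cp 1 → ok
  c2: data parity 1, sent cp 1 → ok
  c3: data parity 1, sent cp 0 → mismatch
Exactly one row (r0) and one column (c3) fail → the flipped bit is at their intersection.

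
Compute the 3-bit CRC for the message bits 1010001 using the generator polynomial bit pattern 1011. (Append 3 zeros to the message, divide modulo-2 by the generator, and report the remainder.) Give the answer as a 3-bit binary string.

110

Append 3 zeros: 1010001000. Divide by 1011 (XOR where the leading bit is 1):
  pos 0: 1010 XOR 1011 = 0001
  pos 3: 1001 XOR 1011 = 0010
  pos 5: 1000 XOR 1011 = 0011
Remainder (last 3 bits) = 110. This is the CRC / FCS.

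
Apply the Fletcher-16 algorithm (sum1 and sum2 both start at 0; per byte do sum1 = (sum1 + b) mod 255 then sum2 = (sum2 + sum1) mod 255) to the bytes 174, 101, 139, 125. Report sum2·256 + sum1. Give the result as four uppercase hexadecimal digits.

7F1D

Running sums (mod 255):
  after byte 0 (174): sum1=174, sum2=174
  after byte 1 (101): sum1=20, sum2=194
  after byte 2 (139): sum1=159, sum2=98
  after byte 3 (125): sum1=29, sum2=127
Checksum = sum2·256 + sum1 = 127·256 + 29 = 32541 = 0x7F1D.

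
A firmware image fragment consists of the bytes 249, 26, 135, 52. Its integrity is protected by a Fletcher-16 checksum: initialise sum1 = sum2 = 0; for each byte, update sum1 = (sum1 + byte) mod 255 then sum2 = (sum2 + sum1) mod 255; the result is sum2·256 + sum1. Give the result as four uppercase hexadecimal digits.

79CF

Running sums (mod 255):
  after byte 0 (249): sum1=249, sum2=249
  after byte 1 (26): sum1=20, sum2=14
  after byte 2 (135): sum1=155, sum2=169
  after byte 3 (52): sum1=207, sum2=121
Checksum = sum2·256 + sum1 = 121·256 + 207 = 31183 = 0x79CF.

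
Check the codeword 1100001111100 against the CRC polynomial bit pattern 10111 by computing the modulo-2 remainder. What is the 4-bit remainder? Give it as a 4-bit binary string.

Modulo-2 division of 1100001111100 by 10111:
  pos 0: 11000 XOR 10111 = 01111
  pos 1: 11110 XOR 10111 = 01001
  pos 2: 10011 XOR 10111 = 00100
  pos 4: 10011 XOR 10111 = 00100
  pos 6: 10011 XOR 10111 = 00100
  pos 8: 10000 XOR 10111 = 00111
Remainder = 0111 (nonzero — an error is detected).

0111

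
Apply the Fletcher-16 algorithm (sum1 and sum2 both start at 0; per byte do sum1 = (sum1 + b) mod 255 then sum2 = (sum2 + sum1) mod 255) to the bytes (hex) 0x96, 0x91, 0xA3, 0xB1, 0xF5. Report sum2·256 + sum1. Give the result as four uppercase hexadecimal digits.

Running sums (mod 255):
  after byte 0 (0x96): sum1=150, sum2=150
  after byte 1 (0x91): sum1=40, sum2=190
  after byte 2 (0xA3): sum1=203, sum2=138
  after byte 3 (0xB1): sum1=125, sum2=8
  after byte 4 (0xF5): sum1=115, sum2=123
Checksum = sum2·256 + sum1 = 123·256 + 115 = 31603 = 0x7B73.

7B73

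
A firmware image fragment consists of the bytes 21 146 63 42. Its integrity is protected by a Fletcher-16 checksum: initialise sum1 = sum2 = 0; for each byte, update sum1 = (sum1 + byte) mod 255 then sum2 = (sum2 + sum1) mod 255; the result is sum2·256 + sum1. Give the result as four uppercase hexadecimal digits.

B411

Running sums (mod 255):
  after byte 0 (21): sum1=21, sum2=21
  after byte 1 (146): sum1=167, sum2=188
  after byte 2 (63): sum1=230, sum2=163
  after byte 3 (42): sum1=17, sum2=180
Checksum = sum2·256 + sum1 = 180·256 + 17 = 46097 = 0xB411.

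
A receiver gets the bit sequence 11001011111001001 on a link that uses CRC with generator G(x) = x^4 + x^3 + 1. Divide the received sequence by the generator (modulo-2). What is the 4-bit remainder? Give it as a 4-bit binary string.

0000

Modulo-2 division of 11001011111001001 by 11001:
  pos 0: 11001 XOR 11001 = 00000
  pos 6: 11111 XOR 11001 = 00110
  pos 8: 11000 XOR 11001 = 00001
  pos 12: 11001 XOR 11001 = 00000
Remainder = 0000 (zero — the frame passes the CRC check).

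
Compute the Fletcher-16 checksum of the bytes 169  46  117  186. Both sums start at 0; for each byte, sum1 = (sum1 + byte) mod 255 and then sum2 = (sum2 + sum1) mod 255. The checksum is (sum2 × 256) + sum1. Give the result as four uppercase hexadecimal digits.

Running sums (mod 255):
  after byte 0 (169): sum1=169, sum2=169
  after byte 1 (46): sum1=215, sum2=129
  after byte 2 (117): sum1=77, sum2=206
  after byte 3 (186): sum1=8, sum2=214
Checksum = sum2·256 + sum1 = 214·256 + 8 = 54792 = 0xD608.

D608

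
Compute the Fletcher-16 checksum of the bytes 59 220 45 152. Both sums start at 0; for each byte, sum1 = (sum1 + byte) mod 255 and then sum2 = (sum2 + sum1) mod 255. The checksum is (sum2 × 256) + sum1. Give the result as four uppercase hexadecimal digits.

76DD

Running sums (mod 255):
  after byte 0 (59): sum1=59, sum2=59
  after byte 1 (220): sum1=24, sum2=83
  after byte 2 (45): sum1=69, sum2=152
  after byte 3 (152): sum1=221, sum2=118
Checksum = sum2·256 + sum1 = 118·256 + 221 = 30429 = 0x76DD.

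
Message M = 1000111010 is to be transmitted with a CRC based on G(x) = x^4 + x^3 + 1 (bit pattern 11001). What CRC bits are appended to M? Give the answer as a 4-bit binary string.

0001

Append 4 zeros: 10001110100000. Divide by 11001 (XOR where the leading bit is 1):
  pos 0: 10001 XOR 11001 = 01000
  pos 1: 10001 XOR 11001 = 01000
  pos 2: 10001 XOR 11001 = 01000
  pos 3: 10000 XOR 11001 = 01001
  pos 4: 10011 XOR 11001 = 01010
  pos 5: 10100 XOR 11001 = 01101
  pos 6: 11010 XOR 11001 = 00011
  pos 9: 11000 XOR 11001 = 00001
Remainder (last 4 bits) = 0001. This is the CRC / FCS.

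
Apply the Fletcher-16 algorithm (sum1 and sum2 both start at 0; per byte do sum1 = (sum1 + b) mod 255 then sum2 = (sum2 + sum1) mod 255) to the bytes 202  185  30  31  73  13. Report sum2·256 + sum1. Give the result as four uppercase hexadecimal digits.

Running sums (mod 255):
  after byte 0 (202): sum1=202, sum2=202
  after byte 1 (185): sum1=132, sum2=79
  after byte 2 (30): sum1=162, sum2=241
  after byte 3 (31): sum1=193, sum2=179
  after byte 4 (73): sum1=11, sum2=190
  after byte 5 (13): sum1=24, sum2=214
Checksum = sum2·256 + sum1 = 214·256 + 24 = 54808 = 0xD618.

D618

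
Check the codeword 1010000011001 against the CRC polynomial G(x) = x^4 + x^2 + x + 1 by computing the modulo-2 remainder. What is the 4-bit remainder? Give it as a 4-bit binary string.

1000

Modulo-2 division of 1010000011001 by 10111:
  pos 0: 10100 XOR 10111 = 00011
  pos 3: 11000 XOR 10111 = 01111
  pos 4: 11111 XOR 10111 = 01000
  pos 5: 10001 XOR 10111 = 00110
  pos 7: 11000 XOR 10111 = 01111
  pos 8: 11111 XOR 10111 = 01000
Remainder = 1000 (nonzero — an error is detected).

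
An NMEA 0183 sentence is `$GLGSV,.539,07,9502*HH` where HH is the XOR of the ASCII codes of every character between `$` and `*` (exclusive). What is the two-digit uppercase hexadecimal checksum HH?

XOR the ASCII codes of the payload characters:
  'G' = 0x47 → acc = 0x47
  'L' = 0x4C → acc = 0x0B
  'G' = 0x47 → acc = 0x4C
  'S' = 0x53 → acc = 0x1F
  'V' = 0x56 → acc = 0x49
  ',' = 0x2C → acc = 0x65
  '.' = 0x2E → acc = 0x4B
  '5' = 0x35 → acc = 0x7E
  '3' = 0x33 → acc = 0x4D
  '9' = 0x39 → acc = 0x74
  ',' = 0x2C → acc = 0x58
  '0' = 0x30 → acc = 0x68
  '7' = 0x37 → acc = 0x5F
  ',' = 0x2C → acc = 0x73
  '9' = 0x39 → acc = 0x4A
  '5' = 0x35 → acc = 0x7F
  '0' = 0x30 → acc = 0x4F
  '2' = 0x32 → acc = 0x7D
Checksum = 0x7D.

7D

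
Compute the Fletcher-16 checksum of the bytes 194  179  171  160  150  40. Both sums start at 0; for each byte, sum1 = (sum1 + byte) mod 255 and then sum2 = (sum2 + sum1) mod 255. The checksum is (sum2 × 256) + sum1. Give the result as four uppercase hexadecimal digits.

Running sums (mod 255):
  after byte 0 (194): sum1=194, sum2=194
  after byte 1 (179): sum1=118, sum2=57
  after byte 2 (171): sum1=34, sum2=91
  after byte 3 (160): sum1=194, sum2=30
  after byte 4 (150): sum1=89, sum2=119
  after byte 5 (40): sum1=129, sum2=248
Checksum = sum2·256 + sum1 = 248·256 + 129 = 63617 = 0xF881.

F881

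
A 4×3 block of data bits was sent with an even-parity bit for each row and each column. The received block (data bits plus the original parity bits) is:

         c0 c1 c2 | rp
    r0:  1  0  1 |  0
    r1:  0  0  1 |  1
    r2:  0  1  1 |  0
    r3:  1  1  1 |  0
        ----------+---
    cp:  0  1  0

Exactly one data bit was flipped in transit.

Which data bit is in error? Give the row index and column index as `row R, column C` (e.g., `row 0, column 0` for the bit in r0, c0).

Recompute each row's even parity and compare to rp:
  r0: data parity 0, sent rp 0 → ok
  r1: data parity 1, sent rp 1 → ok
  r2: data parity 0, sent rp 0 → ok
  r3: data parity 1, sent rp 0 → mismatch
Recompute each column's even parity and compare to cp:
  c0: data parity 0, sent cp 0 → ok
  c1: data parity 0, sent cp 1 → mismatch
  c2: data parity 0, sent cp 0 → ok
Exactly one row (r3) and one column (c1) fail → the flipped bit is at their intersection.

row 3, column 1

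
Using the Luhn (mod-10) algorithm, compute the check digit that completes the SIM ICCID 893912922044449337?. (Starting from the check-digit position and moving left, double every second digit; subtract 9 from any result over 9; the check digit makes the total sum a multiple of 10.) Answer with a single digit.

4

Partial digits right→left: 7 3 3 9 4 4 4 4 0 2 2 9 2 1 9 3 9 8
Double every second digit counting from the check-digit position (so the 1st, 3rd, 5th, ... of the partial from the right).
  doubled (with −9 where >9): 5 6 8 8 0 4 4 9 9 → sum 53
  kept as-is: 3 9 4 4 2 9 1 3 8 → sum 43
Total = 53 + 43 = 96.
Check digit = (10 − (96 mod 10)) mod 10 = 4.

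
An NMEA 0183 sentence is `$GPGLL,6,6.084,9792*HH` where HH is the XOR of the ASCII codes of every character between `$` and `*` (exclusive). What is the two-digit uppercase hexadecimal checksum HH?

XOR the ASCII codes of the payload characters:
  'G' = 0x47 → acc = 0x47
  'P' = 0x50 → acc = 0x17
  'G' = 0x47 → acc = 0x50
  'L' = 0x4C → acc = 0x1C
  'L' = 0x4C → acc = 0x50
  ',' = 0x2C → acc = 0x7C
  '6' = 0x36 → acc = 0x4A
  ',' = 0x2C → acc = 0x66
  '6' = 0x36 → acc = 0x50
  '.' = 0x2E → acc = 0x7E
  '0' = 0x30 → acc = 0x4E
  '8' = 0x38 → acc = 0x76
  '4' = 0x34 → acc = 0x42
  ',' = 0x2C → acc = 0x6E
  '9' = 0x39 → acc = 0x57
  '7' = 0x37 → acc = 0x60
  '9' = 0x39 → acc = 0x59
  '2' = 0x32 → acc = 0x6B
Checksum = 0x6B.

6B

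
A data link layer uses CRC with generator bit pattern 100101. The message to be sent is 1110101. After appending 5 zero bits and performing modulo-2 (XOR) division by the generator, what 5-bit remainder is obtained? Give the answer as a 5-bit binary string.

11101

Append 5 zeros: 111010100000. Divide by 100101 (XOR where the leading bit is 1):
  pos 0: 111010 XOR 100101 = 011111
  pos 1: 111111 XOR 100101 = 011010
  pos 2: 110100 XOR 100101 = 010001
  pos 3: 100010 XOR 100101 = 000111
  pos 6: 111000 XOR 100101 = 011101
Remainder (last 5 bits) = 11101. This is the CRC / FCS.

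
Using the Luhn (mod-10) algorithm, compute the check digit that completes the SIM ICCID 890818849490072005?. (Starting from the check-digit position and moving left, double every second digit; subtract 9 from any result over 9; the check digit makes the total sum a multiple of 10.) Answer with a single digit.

Partial digits right→left: 5 0 0 2 7 0 0 9 4 9 4 8 8 1 8 0 9 8
Double every second digit counting from the check-digit position (so the 1st, 3rd, 5th, ... of the partial from the right).
  doubled (with −9 where >9): 1 0 5 0 8 8 7 7 9 → sum 45
  kept as-is: 0 2 0 9 9 8 1 0 8 → sum 37
Total = 45 + 37 = 82.
Check digit = (10 − (82 mod 10)) mod 10 = 8.

8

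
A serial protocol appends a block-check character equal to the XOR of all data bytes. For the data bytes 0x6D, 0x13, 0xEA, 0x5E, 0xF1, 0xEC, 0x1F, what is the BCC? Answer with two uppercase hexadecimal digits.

C8

XOR the bytes together:
  start with 0x6D
  0x6D ⊕ 0x13 = 0x7E
  0x7E ⊕ 0xEA = 0x94
  0x94 ⊕ 0x5E = 0xCA
  0xCA ⊕ 0xF1 = 0x3B
  0x3B ⊕ 0xEC = 0xD7
  0xD7 ⊕ 0x1F = 0xC8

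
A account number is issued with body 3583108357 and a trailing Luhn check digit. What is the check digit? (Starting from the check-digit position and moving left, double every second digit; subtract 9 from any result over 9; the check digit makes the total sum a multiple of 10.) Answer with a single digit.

Partial digits right→left: 7 5 3 8 0 1 3 8 5 3
Double every second digit counting from the check-digit position (so the 1st, 3rd, 5th, ... of the partial from the right).
  doubled (with −9 where >9): 5 6 0 6 1 → sum 18
  kept as-is: 5 8 1 8 3 → sum 25
Total = 18 + 25 = 43.
Check digit = (10 − (43 mod 10)) mod 10 = 7.

7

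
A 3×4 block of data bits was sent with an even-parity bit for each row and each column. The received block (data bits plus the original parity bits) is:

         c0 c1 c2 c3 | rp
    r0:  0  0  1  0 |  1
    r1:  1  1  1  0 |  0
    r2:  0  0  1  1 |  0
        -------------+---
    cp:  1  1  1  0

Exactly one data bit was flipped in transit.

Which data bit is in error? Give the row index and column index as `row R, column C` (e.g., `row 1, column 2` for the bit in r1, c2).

row 1, column 3

Recompute each row's even parity and compare to rp:
  r0: data parity 1, sent rp 1 → ok
  r1: data parity 1, sent rp 0 → mismatch
  r2: data parity 0, sent rp 0 → ok
Recompute each column's even parity and compare to cp:
  c0: data parity 1, sent cp 1 → ok
  c1: data parity 1, sent cp 1 → ok
  c2: data parity 1, sent cp 1 → ok
  c3: data parity 1, sent cp 0 → mismatch
Exactly one row (r1) and one column (c3) fail → the flipped bit is at their intersection.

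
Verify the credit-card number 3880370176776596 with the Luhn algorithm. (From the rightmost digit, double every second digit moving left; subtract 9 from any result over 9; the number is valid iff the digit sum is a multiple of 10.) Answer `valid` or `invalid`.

From the right, keep odd positions and double even positions (subtract 9 from any doubled value over 9):
  doubled (positions 2,4,...): 9 3 5 5 0 6 7 6 → sum 41
  kept (positions 1,3,...): 6 5 7 6 1 7 0 8 → sum 40
Total = 81.
81 mod 10 = 1, so the number is invalid.

invalid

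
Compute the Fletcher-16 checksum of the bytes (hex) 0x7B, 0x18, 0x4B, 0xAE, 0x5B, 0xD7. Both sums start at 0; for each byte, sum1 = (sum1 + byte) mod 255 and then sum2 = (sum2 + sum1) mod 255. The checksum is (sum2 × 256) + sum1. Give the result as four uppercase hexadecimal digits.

Running sums (mod 255):
  after byte 0 (0x7B): sum1=123, sum2=123
  after byte 1 (0x18): sum1=147, sum2=15
  after byte 2 (0x4B): sum1=222, sum2=237
  after byte 3 (0xAE): sum1=141, sum2=123
  after byte 4 (0x5B): sum1=232, sum2=100
  after byte 5 (0xD7): sum1=192, sum2=37
Checksum = sum2·256 + sum1 = 37·256 + 192 = 9664 = 0x25C0.

25C0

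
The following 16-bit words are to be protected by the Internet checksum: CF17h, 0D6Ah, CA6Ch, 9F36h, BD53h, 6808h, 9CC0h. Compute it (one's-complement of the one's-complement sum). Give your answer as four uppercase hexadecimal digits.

F7BD

One's-complement addition (fold any carry out of bit 15 back into bit 0):
  0xCF17 + 0x0D6A = 0x0DC81
  0xDC81 + 0xCA6C = 0x1A6ED → wrap carry → 0xA6EE
  0xA6EE + 0x9F36 = 0x14624 → wrap carry → 0x4625
  0x4625 + 0xBD53 = 0x10378 → wrap carry → 0x0379
  0x0379 + 0x6808 = 0x06B81
  0x6B81 + 0x9CC0 = 0x10841 → wrap carry → 0x0842
One's-complement sum = 0x0842.
Checksum = ~0x0842 & 0xFFFF = 0xF7BD.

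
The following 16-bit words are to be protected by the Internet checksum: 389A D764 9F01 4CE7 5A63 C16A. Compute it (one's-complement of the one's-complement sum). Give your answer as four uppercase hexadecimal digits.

One's-complement addition (fold any carry out of bit 15 back into bit 0):
  0x389A + 0xD764 = 0x10FFE → wrap carry → 0x0FFF
  0x0FFF + 0x9F01 = 0x0AF00
  0xAF00 + 0x4CE7 = 0x0FBE7
  0xFBE7 + 0x5A63 = 0x1564A → wrap carry → 0x564B
  0x564B + 0xC16A = 0x117B5 → wrap carry → 0x17B6
One's-complement sum = 0x17B6.
Checksum = ~0x17B6 & 0xFFFF = 0xE849.

E849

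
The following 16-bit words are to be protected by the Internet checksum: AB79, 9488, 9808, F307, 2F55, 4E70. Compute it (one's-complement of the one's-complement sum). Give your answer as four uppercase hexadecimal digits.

One's-complement addition (fold any carry out of bit 15 back into bit 0):
  0xAB79 + 0x9488 = 0x14001 → wrap carry → 0x4002
  0x4002 + 0x9808 = 0x0D80A
  0xD80A + 0xF307 = 0x1CB11 → wrap carry → 0xCB12
  0xCB12 + 0x2F55 = 0x0FA67
  0xFA67 + 0x4E70 = 0x148D7 → wrap carry → 0x48D8
One's-complement sum = 0x48D8.
Checksum = ~0x48D8 & 0xFFFF = 0xB727.

B727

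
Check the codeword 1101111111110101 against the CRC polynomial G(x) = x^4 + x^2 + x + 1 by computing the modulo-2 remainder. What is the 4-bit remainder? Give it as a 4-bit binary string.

Modulo-2 division of 1101111111110101 by 10111:
  pos 0: 11011 XOR 10111 = 01100
  pos 1: 11001 XOR 10111 = 01110
  pos 2: 11101 XOR 10111 = 01010
  pos 3: 10101 XOR 10111 = 00010
  pos 6: 10111 XOR 10111 = 00000
  pos 11: 10101 XOR 10111 = 00010
Remainder = 0010 (nonzero — an error is detected).

0010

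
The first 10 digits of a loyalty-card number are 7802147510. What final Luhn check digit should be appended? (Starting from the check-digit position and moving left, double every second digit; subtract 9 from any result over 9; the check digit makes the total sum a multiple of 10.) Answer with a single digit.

Partial digits right→left: 0 1 5 7 4 1 2 0 8 7
Double every second digit counting from the check-digit position (so the 1st, 3rd, 5th, ... of the partial from the right).
  doubled (with −9 where >9): 0 1 8 4 7 → sum 20
  kept as-is: 1 7 1 0 7 → sum 16
Total = 20 + 16 = 36.
Check digit = (10 − (36 mod 10)) mod 10 = 4.

4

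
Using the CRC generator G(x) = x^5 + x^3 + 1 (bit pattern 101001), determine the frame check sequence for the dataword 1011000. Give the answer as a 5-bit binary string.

01000

Append 5 zeros: 101100000000. Divide by 101001 (XOR where the leading bit is 1):
  pos 0: 101100 XOR 101001 = 000101
  pos 3: 101000 XOR 101001 = 000001
Remainder (last 5 bits) = 01000. This is the CRC / FCS.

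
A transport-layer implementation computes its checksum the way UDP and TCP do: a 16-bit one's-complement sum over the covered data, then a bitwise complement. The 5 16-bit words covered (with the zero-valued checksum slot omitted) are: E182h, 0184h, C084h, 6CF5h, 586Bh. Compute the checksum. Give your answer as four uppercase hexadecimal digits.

One's-complement addition (fold any carry out of bit 15 back into bit 0):
  0xE182 + 0x0184 = 0x0E306
  0xE306 + 0xC084 = 0x1A38A → wrap carry → 0xA38B
  0xA38B + 0x6CF5 = 0x11080 → wrap carry → 0x1081
  0x1081 + 0x586B = 0x068EC
One's-complement sum = 0x68EC.
Checksum = ~0x68EC & 0xFFFF = 0x9713.

9713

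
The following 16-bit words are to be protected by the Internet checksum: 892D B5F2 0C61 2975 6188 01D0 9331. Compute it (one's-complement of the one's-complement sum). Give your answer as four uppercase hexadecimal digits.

947F

One's-complement addition (fold any carry out of bit 15 back into bit 0):
  0x892D + 0xB5F2 = 0x13F1F → wrap carry → 0x3F20
  0x3F20 + 0x0C61 = 0x04B81
  0x4B81 + 0x2975 = 0x074F6
  0x74F6 + 0x6188 = 0x0D67E
  0xD67E + 0x01D0 = 0x0D84E
  0xD84E + 0x9331 = 0x16B7F → wrap carry → 0x6B80
One's-complement sum = 0x6B80.
Checksum = ~0x6B80 & 0xFFFF = 0x947F.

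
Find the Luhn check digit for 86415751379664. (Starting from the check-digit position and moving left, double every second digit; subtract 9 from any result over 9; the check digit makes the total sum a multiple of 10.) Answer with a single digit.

2

Partial digits right→left: 4 6 6 9 7 3 1 5 7 5 1 4 6 8
Double every second digit counting from the check-digit position (so the 1st, 3rd, 5th, ... of the partial from the right).
  doubled (with −9 where >9): 8 3 5 2 5 2 3 → sum 28
  kept as-is: 6 9 3 5 5 4 8 → sum 40
Total = 28 + 40 = 68.
Check digit = (10 − (68 mod 10)) mod 10 = 2.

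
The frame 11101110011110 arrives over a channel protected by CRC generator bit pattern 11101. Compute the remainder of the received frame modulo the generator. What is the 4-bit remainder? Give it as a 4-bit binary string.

0000

Modulo-2 division of 11101110011110 by 11101:
  pos 0: 11101 XOR 11101 = 00000
  pos 5: 11001 XOR 11101 = 00100
  pos 7: 10011 XOR 11101 = 01110
  pos 8: 11101 XOR 11101 = 00000
Remainder = 0000 (zero — the frame passes the CRC check).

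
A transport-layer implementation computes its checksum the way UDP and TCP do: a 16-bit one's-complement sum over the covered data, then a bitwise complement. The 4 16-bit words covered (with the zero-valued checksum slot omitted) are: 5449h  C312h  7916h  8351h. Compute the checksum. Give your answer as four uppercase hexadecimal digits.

EC3B

One's-complement addition (fold any carry out of bit 15 back into bit 0):
  0x5449 + 0xC312 = 0x1175B → wrap carry → 0x175C
  0x175C + 0x7916 = 0x09072
  0x9072 + 0x8351 = 0x113C3 → wrap carry → 0x13C4
One's-complement sum = 0x13C4.
Checksum = ~0x13C4 & 0xFFFF = 0xEC3B.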